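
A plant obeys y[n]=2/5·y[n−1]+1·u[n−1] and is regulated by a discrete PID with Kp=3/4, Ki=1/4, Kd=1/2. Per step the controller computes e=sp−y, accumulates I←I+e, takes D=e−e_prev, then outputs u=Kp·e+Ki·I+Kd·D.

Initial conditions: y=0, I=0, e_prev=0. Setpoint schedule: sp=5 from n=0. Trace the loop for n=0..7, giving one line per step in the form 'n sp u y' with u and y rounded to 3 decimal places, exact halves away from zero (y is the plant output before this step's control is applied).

0 5 7.500 0.000
1 5 -5.000 7.500
2 5 12.375 -2.000
3 5 -10.988 11.575
4 5 21.055 -6.358
5 5 -22.376 18.512
6 5 36.906 -14.971
7 5 -43.676 30.917

(exact arithmetic carried between steps; '≈' marks a value shown rounded to 6 d.p. or computed from one; I and e_prev carry over from the previous line; the table rounds u and y to 3 d.p., halves away from zero)
n=0: y=0, sp=5, e=sp−y=5; I=5, D=e−e_prev=5; u=3/4·5+1/4·5+1/2·5=7.5; next y=2/5·0+1·7.5=7.5
n=1: y=7.5, sp=5, e=sp−y=-2.5; I=2.5, D=e−e_prev=-7.5; u=3/4·(-2.5)+1/4·2.5+1/2·(-7.5)=-5; next y=2/5·7.5+1·(-5)=-2
n=2: y=-2, sp=5, e=sp−y=7; I=9.5, D=e−e_prev=9.5; u=3/4·7+1/4·9.5+1/2·9.5=12.375; next y=2/5·(-2)+1·12.375=11.575
n=3: y=11.575, sp=5, e=sp−y=-6.575; I=2.925, D=e−e_prev=-13.575; u=3/4·(-6.575)+1/4·2.925+1/2·(-13.575)=-10.9875; next y=2/5·11.575+1·(-10.9875)=-6.3575
n=4: y=-6.3575, sp=5, e=sp−y=11.3575; I=14.2825, D=e−e_prev=17.9325; u=3/4·11.3575+1/4·14.2825+1/2·17.9325=21.055; next y=2/5·(-6.3575)+1·21.055=18.512
n=5: y=18.512, sp=5, e=sp−y=-13.512; I=0.7705, D=e−e_prev=-24.8695; u=3/4·(-13.512)+1/4·0.7705+1/2·(-24.8695)=-22.376125; next y=2/5·18.512+1·(-22.376125)=-14.971325
n=6: y=-14.971325, sp=5, e=sp−y=19.971325; I=20.741825, D=e−e_prev=33.483325; u=3/4·19.971325+1/4·20.741825+1/2·33.483325≈36.905613; next y=2/5·(-14.971325)+1·36.905613≈30.917083
n=7: y≈30.917083, sp=5, e=sp−y≈-25.917083; I≈-5.175258, D=e−e_prev≈-45.888408; u=3/4·(-25.917083)+1/4·(-5.175258)+1/2·(-45.888408)≈-43.67583; next y=2/5·30.917083+1·(-43.67583)≈-31.308997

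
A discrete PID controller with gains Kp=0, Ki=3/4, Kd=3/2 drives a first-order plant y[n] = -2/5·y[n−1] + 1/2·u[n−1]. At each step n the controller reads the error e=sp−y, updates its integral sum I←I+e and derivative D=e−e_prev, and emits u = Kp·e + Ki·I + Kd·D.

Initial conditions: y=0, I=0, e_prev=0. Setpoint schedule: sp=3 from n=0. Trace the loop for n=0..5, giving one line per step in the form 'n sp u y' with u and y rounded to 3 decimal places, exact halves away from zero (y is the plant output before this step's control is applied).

0 3 6.750 0.000
1 3 -3.094 3.375
2 3 15.799 -2.897
3 3 -16.085 9.058
4 3 43.934 -11.666
5 3 -62.326 26.633

(exact arithmetic carried between steps; '≈' marks a value shown rounded to 6 d.p. or computed from one; I and e_prev carry over from the previous line; the table rounds u and y to 3 d.p., halves away from zero)
n=0: y=0, sp=3, e=sp−y=3; I=3, D=e−e_prev=3; u=0·3+3/4·3+3/2·3=6.75; next y=-2/5·0+1/2·6.75=3.375
n=1: y=3.375, sp=3, e=sp−y=-0.375; I=2.625, D=e−e_prev=-3.375; u=0·(-0.375)+3/4·2.625+3/2·(-3.375)=-3.09375; next y=-2/5·3.375+1/2·(-3.09375)=-2.896875
n=2: y=-2.896875, sp=3, e=sp−y=5.896875; I=8.521875, D=e−e_prev=6.271875; u=0·5.896875+3/4·8.521875+3/2·6.271875≈15.799219; next y=-2/5·(-2.896875)+1/2·15.799219≈9.058359
n=3: y≈9.058359, sp=3, e=sp−y≈-6.058359; I≈2.463516, D=e−e_prev≈-11.955234; u=0·(-6.058359)+3/4·2.463516+3/2·(-11.955234)≈-16.085215; next y=-2/5·9.058359+1/2·(-16.085215)≈-11.665951
n=4: y≈-11.665951, sp=3, e=sp−y≈14.665951; I≈17.129467, D=e−e_prev≈20.724311; u=0·14.665951+3/4·17.129467+3/2·20.724311≈43.933566; next y=-2/5·(-11.665951)+1/2·43.933566≈26.633163
n=5: y≈26.633163, sp=3, e=sp−y≈-23.633163; I≈-6.503697, D=e−e_prev≈-38.299115; u=0·(-23.633163)+3/4·(-6.503697)+3/2·(-38.299115)≈-62.326444; next y=-2/5·26.633163+1/2·(-62.326444)≈-41.816488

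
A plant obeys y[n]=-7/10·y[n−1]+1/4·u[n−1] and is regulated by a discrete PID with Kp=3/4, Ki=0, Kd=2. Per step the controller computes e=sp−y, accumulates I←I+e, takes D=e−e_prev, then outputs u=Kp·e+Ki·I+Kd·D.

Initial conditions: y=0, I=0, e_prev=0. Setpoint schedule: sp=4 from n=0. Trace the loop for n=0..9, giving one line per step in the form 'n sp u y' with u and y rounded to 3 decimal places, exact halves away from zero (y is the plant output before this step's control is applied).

0 4 11.000 0.000
1 4 -4.563 2.750
2 4 16.930 -3.066
3 4 -20.672 6.379
4 4 42.248 -9.633
5 4 -63.855 17.305
6 4 114.823 -28.077
7 4 -186.145 48.360
8 4 320.787 -80.388
9 4 -533.065 136.469

(exact arithmetic carried between steps; '≈' marks a value shown rounded to 6 d.p. or computed from one; I and e_prev carry over from the previous line; the table rounds u and y to 3 d.p., halves away from zero)
n=0: y=0, sp=4, e=sp−y=4; I=4, D=e−e_prev=4; u=3/4·4+0·4+2·4=11; next y=-7/10·0+1/4·11=2.75
n=1: y=2.75, sp=4, e=sp−y=1.25; I=5.25, D=e−e_prev=-2.75; u=3/4·1.25+0·5.25+2·(-2.75)=-4.5625; next y=-7/10·2.75+1/4·(-4.5625)=-3.065625
n=2: y=-3.065625, sp=4, e=sp−y=7.065625; I=12.315625, D=e−e_prev=5.815625; u=3/4·7.065625+0·12.315625+2·5.815625≈16.930469; next y=-7/10·(-3.065625)+1/4·16.930469≈6.378555
n=3: y≈6.378555, sp=4, e=sp−y≈-2.378555; I≈9.937070, D=e−e_prev≈-9.444180; u=3/4·(-2.378555)+0·9.937070+2·(-9.444180)≈-20.672275; next y=-7/10·6.378555+1/4·(-20.672275)≈-9.633057
n=4: y≈-9.633057, sp=4, e=sp−y≈13.633057; I≈23.570127, D=e−e_prev≈16.011612; u=3/4·13.633057+0·23.570127+2·16.011612≈42.248016; next y=-7/10·(-9.633057)+1/4·42.248016≈17.305144
n=5: y≈17.305144, sp=4, e=sp−y≈-13.305144; I≈10.264983, D=e−e_prev≈-26.938201; u=3/4·(-13.305144)+0·10.264983+2·(-26.938201)≈-63.855261; next y=-7/10·17.305144+1/4·(-63.855261)≈-28.077416
n=6: y≈-28.077416, sp=4, e=sp−y≈32.077416; I≈42.342399, D=e−e_prev≈45.382560; u=3/4·32.077416+0·42.342399+2·45.382560≈114.823182; next y=-7/10·(-28.077416)+1/4·114.823182≈48.359987
n=7: y≈48.359987, sp=4, e=sp−y≈-44.359987; I≈-2.017587, D=e−e_prev≈-76.437403; u=3/4·(-44.359987)+0·(-2.017587)+2·(-76.437403)≈-186.144796; next y=-7/10·48.359987+1/4·(-186.144796)≈-80.388190
n=8: y≈-80.388190, sp=4, e=sp−y≈84.388190; I≈82.370602, D=e−e_prev≈128.748176; u=3/4·84.388190+0·82.370602+2·128.748176≈320.787495; next y=-7/10·(-80.388190)+1/4·320.787495≈136.468607
n=9: y≈136.468607, sp=4, e=sp−y≈-132.468607; I≈-50.098004, D=e−e_prev≈-216.856796; u=3/4·(-132.468607)+0·(-50.098004)+2·(-216.856796)≈-533.065047; next y=-7/10·136.468607+1/4·(-533.065047)≈-228.794286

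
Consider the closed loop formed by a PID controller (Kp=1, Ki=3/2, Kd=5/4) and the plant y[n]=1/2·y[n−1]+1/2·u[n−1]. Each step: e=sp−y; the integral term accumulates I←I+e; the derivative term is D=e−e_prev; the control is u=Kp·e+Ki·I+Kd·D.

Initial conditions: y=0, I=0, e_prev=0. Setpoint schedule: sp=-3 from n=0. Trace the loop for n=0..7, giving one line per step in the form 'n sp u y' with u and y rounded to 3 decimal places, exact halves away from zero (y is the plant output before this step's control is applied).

0 -3 -11.250 0.000
1 -3 9.094 -5.625
2 -3 -21.598 1.734
3 -3 24.248 -9.932
4 -3 -44.023 7.158
5 -3 58.067 -18.433
6 -3 -94.209 19.817
7 -3 133.177 -37.196

(exact arithmetic carried between steps; '≈' marks a value shown rounded to 6 d.p. or computed from one; I and e_prev carry over from the previous line; the table rounds u and y to 3 d.p., halves away from zero)
n=0: y=0, sp=-3, e=sp−y=-3; I=-3, D=e−e_prev=-3; u=1·(-3)+3/2·(-3)+5/4·(-3)=-11.25; next y=1/2·0+1/2·(-11.25)=-5.625
n=1: y=-5.625, sp=-3, e=sp−y=2.625; I=-0.375, D=e−e_prev=5.625; u=1·2.625+3/2·(-0.375)+5/4·5.625=9.09375; next y=1/2·(-5.625)+1/2·9.09375=1.734375
n=2: y=1.734375, sp=-3, e=sp−y=-4.734375; I=-5.109375, D=e−e_prev=-7.359375; u=1·(-4.734375)+3/2·(-5.109375)+5/4·(-7.359375)≈-21.597656; next y=1/2·1.734375+1/2·(-21.597656)≈-9.931641
n=3: y≈-9.931641, sp=-3, e=sp−y≈6.931641; I≈1.822266, D=e−e_prev≈11.666016; u=1·6.931641+3/2·1.822266+5/4·11.666016≈24.247559; next y=1/2·(-9.931641)+1/2·24.247559≈7.157959
n=4: y≈7.157959, sp=-3, e=sp−y≈-10.157959; I≈-8.335693, D=e−e_prev≈-17.089600; u=1·(-10.157959)+3/2·(-8.335693)+5/4·(-17.089600)≈-44.023499; next y=1/2·7.157959+1/2·(-44.023499)≈-18.432770
n=5: y≈-18.432770, sp=-3, e=sp−y≈15.432770; I≈7.097076, D=e−e_prev≈25.590729; u=1·15.432770+3/2·7.097076+5/4·25.590729≈58.066795; next y=1/2·(-18.432770)+1/2·58.066795≈19.817013
n=6: y≈19.817013, sp=-3, e=sp−y≈-22.817013; I≈-15.719936, D=e−e_prev≈-38.249783; u=1·(-22.817013)+3/2·(-15.719936)+5/4·(-38.249783)≈-94.209146; next y=1/2·19.817013+1/2·(-94.209146)≈-37.196066
n=7: y≈-37.196066, sp=-3, e=sp−y≈34.196066; I≈18.476130, D=e−e_prev≈57.013079; u=1·34.196066+3/2·18.476130+5/4·57.013079≈133.176610; next y=1/2·(-37.196066)+1/2·133.176610≈47.990272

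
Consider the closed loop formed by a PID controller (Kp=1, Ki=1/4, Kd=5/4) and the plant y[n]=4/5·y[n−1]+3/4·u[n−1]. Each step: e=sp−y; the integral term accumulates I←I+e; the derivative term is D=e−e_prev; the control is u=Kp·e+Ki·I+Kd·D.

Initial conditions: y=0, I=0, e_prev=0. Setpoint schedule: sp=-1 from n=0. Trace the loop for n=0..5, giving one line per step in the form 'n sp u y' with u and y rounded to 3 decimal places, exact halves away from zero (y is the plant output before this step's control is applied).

(exact arithmetic carried between steps; '≈' marks a value shown rounded to 6 d.p. or computed from one; I and e_prev carry over from the previous line; the table rounds u and y to 3 d.p., halves away from zero)
n=0: y=0, sp=-1, e=sp−y=-1; I=-1, D=e−e_prev=-1; u=1·(-1)+1/4·(-1)+5/4·(-1)=-2.5; next y=4/5·0+3/4·(-2.5)=-1.875
n=1: y=-1.875, sp=-1, e=sp−y=0.875; I=-0.125, D=e−e_prev=1.875; u=1·0.875+1/4·(-0.125)+5/4·1.875=3.1875; next y=4/5·(-1.875)+3/4·3.1875=0.890625
n=2: y=0.890625, sp=-1, e=sp−y=-1.890625; I=-2.015625, D=e−e_prev=-2.765625; u=1·(-1.890625)+1/4·(-2.015625)+5/4·(-2.765625)≈-5.851563; next y=4/5·0.890625+3/4·(-5.851563)≈-3.676172
n=3: y≈-3.676172, sp=-1, e=sp−y≈2.676172; I≈0.660547, D=e−e_prev≈4.566797; u=1·2.676172+1/4·0.660547+5/4·4.566797≈8.549805; next y=4/5·(-3.676172)+3/4·8.549805≈3.471416
n=4: y≈3.471416, sp=-1, e=sp−y≈-4.471416; I≈-3.810869, D=e−e_prev≈-7.147588; u=1·(-4.471416)+1/4·(-3.810869)+5/4·(-7.147588)≈-14.358618; next y=4/5·3.471416+3/4·(-14.358618)≈-7.991831
n=5: y≈-7.991831, sp=-1, e=sp−y≈6.991831; I≈3.180962, D=e−e_prev≈11.463247; u=1·6.991831+1/4·3.180962+5/4·11.463247≈22.116130; next y=4/5·(-7.991831)+3/4·22.116130≈10.193633

0 -1 -2.500 0.000
1 -1 3.188 -1.875
2 -1 -5.852 0.891
3 -1 8.550 -3.676
4 -1 -14.359 3.471
5 -1 22.116 -7.992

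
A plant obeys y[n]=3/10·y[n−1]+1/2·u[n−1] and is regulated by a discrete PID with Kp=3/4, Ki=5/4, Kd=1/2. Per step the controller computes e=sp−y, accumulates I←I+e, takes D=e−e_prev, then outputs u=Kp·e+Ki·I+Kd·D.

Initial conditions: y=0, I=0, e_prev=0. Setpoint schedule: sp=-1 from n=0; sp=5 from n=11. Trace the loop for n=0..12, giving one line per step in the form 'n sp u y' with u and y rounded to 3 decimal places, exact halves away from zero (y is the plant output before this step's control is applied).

(exact arithmetic carried between steps; '≈' marks a value shown rounded to 6 d.p. or computed from one; I and e_prev carry over from the previous line; the table rounds u and y to 3 d.p., halves away from zero)
n=0: y=0, sp=-1, e=sp−y=-1; I=-1, D=e−e_prev=-1; u=3/4·(-1)+5/4·(-1)+1/2·(-1)=-2.5; next y=3/10·0+1/2·(-2.5)=-1.25
n=1: y=-1.25, sp=-1, e=sp−y=0.25; I=-0.75, D=e−e_prev=1.25; u=3/4·0.25+5/4·(-0.75)+1/2·1.25=-0.125; next y=3/10·(-1.25)+1/2·(-0.125)=-0.4375
n=2: y=-0.4375, sp=-1, e=sp−y=-0.5625; I=-1.3125, D=e−e_prev=-0.8125; u=3/4·(-0.5625)+5/4·(-1.3125)+1/2·(-0.8125)=-2.46875; next y=3/10·(-0.4375)+1/2·(-2.46875)=-1.365625
n=3: y=-1.365625, sp=-1, e=sp−y=0.365625; I=-0.946875, D=e−e_prev=0.928125; u=3/4·0.365625+5/4·(-0.946875)+1/2·0.928125≈-0.445313; next y=3/10·(-1.365625)+1/2·(-0.445313)≈-0.632344
n=4: y≈-0.632344, sp=-1, e=sp−y≈-0.367656; I≈-1.314531, D=e−e_prev≈-0.733281; u=3/4·(-0.367656)+5/4·(-1.314531)+1/2·(-0.733281)≈-2.285547; next y=3/10·(-0.632344)+1/2·(-2.285547)≈-1.332477
n=5: y≈-1.332477, sp=-1, e=sp−y≈0.332477; I≈-0.982055, D=e−e_prev≈0.700133; u=3/4·0.332477+5/4·(-0.982055)+1/2·0.700133≈-0.628145; next y=3/10·(-1.332477)+1/2·(-0.628145)≈-0.713815
n=6: y≈-0.713815, sp=-1, e=sp−y≈-0.286185; I≈-1.268239, D=e−e_prev≈-0.618661; u=3/4·(-0.286185)+5/4·(-1.268239)+1/2·(-0.618661)≈-2.109269; next y=3/10·(-0.713815)+1/2·(-2.109269)≈-1.268779
n=7: y≈-1.268779, sp=-1, e=sp−y≈0.268779; I≈-0.999461, D=e−e_prev≈0.554964; u=3/4·0.268779+5/4·(-0.999461)+1/2·0.554964≈-0.770260; next y=3/10·(-1.268779)+1/2·(-0.770260)≈-0.765764
n=8: y≈-0.765764, sp=-1, e=sp−y≈-0.234236; I≈-1.233697, D=e−e_prev≈-0.503015; u=3/4·(-0.234236)+5/4·(-1.233697)+1/2·(-0.503015)≈-1.969306; next y=3/10·(-0.765764)+1/2·(-1.969306)≈-1.214382
n=9: y≈-1.214382, sp=-1, e=sp−y≈0.214382; I≈-1.019315, D=e−e_prev≈0.448619; u=3/4·0.214382+5/4·(-1.019315)+1/2·0.448619≈-0.889048; next y=3/10·(-1.214382)+1/2·(-0.889048)≈-0.808838
n=10: y≈-0.808838, sp=-1, e=sp−y≈-0.191162; I≈-1.210476, D=e−e_prev≈-0.405544; u=3/4·(-0.191162)+5/4·(-1.210476)+1/2·(-0.405544)≈-1.859239; next y=3/10·(-0.808838)+1/2·(-1.859239)≈-1.172271
n=11: y≈-1.172271, sp=5, e=sp−y≈6.172271; I≈4.961794, D=e−e_prev≈6.363432; u=3/4·6.172271+5/4·4.961794+1/2·6.363432≈14.013162; next y=3/10·(-1.172271)+1/2·14.013162≈6.654900
n=12: y≈6.654900, sp=5, e=sp−y≈-1.654900; I≈3.306895, D=e−e_prev≈-7.827171; u=3/4·(-1.654900)+5/4·3.306895+1/2·(-7.827171)≈-1.021142; next y=3/10·6.654900+1/2·(-1.021142)≈1.485899

0 -1 -2.500 0.000
1 -1 -0.125 -1.250
2 -1 -2.469 -0.438
3 -1 -0.445 -1.366
4 -1 -2.286 -0.632
5 -1 -0.628 -1.332
6 -1 -2.109 -0.714
7 -1 -0.770 -1.269
8 -1 -1.969 -0.766
9 -1 -0.889 -1.214
10 -1 -1.859 -0.809
11 5 14.013 -1.172
12 5 -1.021 6.655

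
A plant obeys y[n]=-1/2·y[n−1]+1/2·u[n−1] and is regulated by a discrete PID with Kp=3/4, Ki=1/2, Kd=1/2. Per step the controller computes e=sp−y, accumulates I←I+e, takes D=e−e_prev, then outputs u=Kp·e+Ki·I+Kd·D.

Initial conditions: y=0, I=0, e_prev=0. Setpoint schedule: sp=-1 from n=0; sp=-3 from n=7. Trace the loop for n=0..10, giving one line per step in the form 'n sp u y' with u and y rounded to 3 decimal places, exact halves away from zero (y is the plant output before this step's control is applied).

(exact arithmetic carried between steps; '≈' marks a value shown rounded to 6 d.p. or computed from one; I and e_prev carry over from the previous line; the table rounds u and y to 3 d.p., halves away from zero)
n=0: y=0, sp=-1, e=sp−y=-1; I=-1, D=e−e_prev=-1; u=3/4·(-1)+1/2·(-1)+1/2·(-1)=-1.75; next y=-1/2·0+1/2·(-1.75)=-0.875
n=1: y=-0.875, sp=-1, e=sp−y=-0.125; I=-1.125, D=e−e_prev=0.875; u=3/4·(-0.125)+1/2·(-1.125)+1/2·0.875=-0.21875; next y=-1/2·(-0.875)+1/2·(-0.21875)=0.328125
n=2: y=0.328125, sp=-1, e=sp−y=-1.328125; I=-2.453125, D=e−e_prev=-1.203125; u=3/4·(-1.328125)+1/2·(-2.453125)+1/2·(-1.203125)≈-2.824219; next y=-1/2·0.328125+1/2·(-2.824219)≈-1.576172
n=3: y≈-1.576172, sp=-1, e=sp−y≈0.576172; I≈-1.876953, D=e−e_prev≈1.904297; u=3/4·0.576172+1/2·(-1.876953)+1/2·1.904297≈0.445801; next y=-1/2·(-1.576172)+1/2·0.445801≈1.010986
n=4: y≈1.010986, sp=-1, e=sp−y≈-2.010986; I≈-3.887939, D=e−e_prev≈-2.587158; u=3/4·(-2.010986)+1/2·(-3.887939)+1/2·(-2.587158)≈-4.745789; next y=-1/2·1.010986+1/2·(-4.745789)≈-2.878387
n=5: y≈-2.878387, sp=-1, e=sp−y≈1.878387; I≈-2.009552, D=e−e_prev≈3.889374; u=3/4·1.878387+1/2·(-2.009552)+1/2·3.889374≈2.348701; next y=-1/2·(-2.878387)+1/2·2.348701≈2.613544
n=6: y≈2.613544, sp=-1, e=sp−y≈-3.613544; I≈-5.623096, D=e−e_prev≈-5.491932; u=3/4·(-3.613544)+1/2·(-5.623096)+1/2·(-5.491932)≈-8.267673; next y=-1/2·2.613544+1/2·(-8.267673)≈-5.440609
n=7: y≈-5.440609, sp=-3, e=sp−y≈2.440609; I≈-3.182488, D=e−e_prev≈6.054153; u=3/4·2.440609+1/2·(-3.182488)+1/2·6.054153≈3.266289; next y=-1/2·(-5.440609)+1/2·3.266289≈4.353449
n=8: y≈4.353449, sp=-3, e=sp−y≈-7.353449; I≈-10.535937, D=e−e_prev≈-9.794057; u=3/4·(-7.353449)+1/2·(-10.535937)+1/2·(-9.794057)≈-15.680083; next y=-1/2·4.353449+1/2·(-15.680083)≈-10.016766
n=9: y≈-10.016766, sp=-3, e=sp−y≈7.016766; I≈-3.519171, D=e−e_prev≈14.370215; u=3/4·7.016766+1/2·(-3.519171)+1/2·14.370215≈10.688097; next y=-1/2·(-10.016766)+1/2·10.688097≈10.352431
n=10: y≈10.352431, sp=-3, e=sp−y≈-13.352431; I≈-16.871602, D=e−e_prev≈-20.369197; u=3/4·(-13.352431)+1/2·(-16.871602)+1/2·(-20.369197)≈-28.634723; next y=-1/2·10.352431+1/2·(-28.634723)≈-19.493577

0 -1 -1.750 0.000
1 -1 -0.219 -0.875
2 -1 -2.824 0.328
3 -1 0.446 -1.576
4 -1 -4.746 1.011
5 -1 2.349 -2.878
6 -1 -8.268 2.614
7 -3 3.266 -5.441
8 -3 -15.680 4.353
9 -3 10.688 -10.017
10 -3 -28.635 10.352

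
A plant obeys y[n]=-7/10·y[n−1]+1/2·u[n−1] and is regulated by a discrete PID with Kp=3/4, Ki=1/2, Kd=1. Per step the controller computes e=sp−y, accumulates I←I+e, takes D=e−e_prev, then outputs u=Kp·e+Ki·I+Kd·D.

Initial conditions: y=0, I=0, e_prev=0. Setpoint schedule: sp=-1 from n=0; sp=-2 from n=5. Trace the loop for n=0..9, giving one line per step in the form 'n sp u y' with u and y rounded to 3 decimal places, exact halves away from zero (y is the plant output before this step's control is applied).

0 -1 -2.250 0.000
1 -1 0.781 -1.125
2 -1 -5.463 1.178
3 -1 6.403 -3.556
4 -1 -17.860 5.691
5 -2 27.653 -12.914
6 -2 -64.999 22.866
7 -2 118.933 -48.506
8 -2 -248.519 93.421
9 -2 482.614 -189.654

(exact arithmetic carried between steps; '≈' marks a value shown rounded to 6 d.p. or computed from one; I and e_prev carry over from the previous line; the table rounds u and y to 3 d.p., halves away from zero)
n=0: y=0, sp=-1, e=sp−y=-1; I=-1, D=e−e_prev=-1; u=3/4·(-1)+1/2·(-1)+1·(-1)=-2.25; next y=-7/10·0+1/2·(-2.25)=-1.125
n=1: y=-1.125, sp=-1, e=sp−y=0.125; I=-0.875, D=e−e_prev=1.125; u=3/4·0.125+1/2·(-0.875)+1·1.125=0.78125; next y=-7/10·(-1.125)+1/2·0.78125=1.178125
n=2: y=1.178125, sp=-1, e=sp−y=-2.178125; I=-3.053125, D=e−e_prev=-2.303125; u=3/4·(-2.178125)+1/2·(-3.053125)+1·(-2.303125)≈-5.463281; next y=-7/10·1.178125+1/2·(-5.463281)≈-3.556328
n=3: y≈-3.556328, sp=-1, e=sp−y≈2.556328; I≈-0.496797, D=e−e_prev≈4.734453; u=3/4·2.556328+1/2·(-0.496797)+1·4.734453≈6.403301; next y=-7/10·(-3.556328)+1/2·6.403301≈5.691080
n=4: y≈5.691080, sp=-1, e=sp−y≈-6.691080; I≈-7.187877, D=e−e_prev≈-9.247408; u=3/4·(-6.691080)+1/2·(-7.187877)+1·(-9.247408)≈-17.859657; next y=-7/10·5.691080+1/2·(-17.859657)≈-12.913584
n=5: y≈-12.913584, sp=-2, e=sp−y≈10.913584; I≈3.725707, D=e−e_prev≈17.604665; u=3/4·10.913584+1/2·3.725707+1·17.604665≈27.652707; next y=-7/10·(-12.913584)+1/2·27.652707≈22.865862
n=6: y≈22.865862, sp=-2, e=sp−y≈-24.865862; I≈-21.140155, D=e−e_prev≈-35.779447; u=3/4·(-24.865862)+1/2·(-21.140155)+1·(-35.779447)≈-64.998921; next y=-7/10·22.865862+1/2·(-64.998921)≈-48.505564
n=7: y≈-48.505564, sp=-2, e=sp−y≈46.505564; I≈25.365409, D=e−e_prev≈71.371427; u=3/4·46.505564+1/2·25.365409+1·71.371427≈118.933304; next y=-7/10·(-48.505564)+1/2·118.933304≈93.420547
n=8: y≈93.420547, sp=-2, e=sp−y≈-95.420547; I≈-70.055138, D=e−e_prev≈-141.926111; u=3/4·(-95.420547)+1/2·(-70.055138)+1·(-141.926111)≈-248.519090; next y=-7/10·93.420547+1/2·(-248.519090)≈-189.653928
n=9: y≈-189.653928, sp=-2, e=sp−y≈187.653928; I≈117.598790, D=e−e_prev≈283.074475; u=3/4·187.653928+1/2·117.598790+1·283.074475≈482.614317; next y=-7/10·(-189.653928)+1/2·482.614317≈374.064908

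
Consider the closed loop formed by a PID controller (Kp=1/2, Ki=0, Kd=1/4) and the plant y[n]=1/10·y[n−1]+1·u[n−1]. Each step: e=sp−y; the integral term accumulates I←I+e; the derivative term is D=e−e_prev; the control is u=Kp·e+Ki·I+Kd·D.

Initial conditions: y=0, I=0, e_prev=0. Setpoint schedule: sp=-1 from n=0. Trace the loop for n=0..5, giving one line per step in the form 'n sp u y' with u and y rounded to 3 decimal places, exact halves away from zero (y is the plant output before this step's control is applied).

0 -1 -0.750 0.000
1 -1 0.063 -0.750
2 -1 -0.678 -0.013
3 -1 0.006 -0.679
4 -1 -0.624 -0.062
5 -1 -0.043 -0.630

(exact arithmetic carried between steps; '≈' marks a value shown rounded to 6 d.p. or computed from one; I and e_prev carry over from the previous line; the table rounds u and y to 3 d.p., halves away from zero)
n=0: y=0, sp=-1, e=sp−y=-1; I=-1, D=e−e_prev=-1; u=1/2·(-1)+0·(-1)+1/4·(-1)=-0.75; next y=1/10·0+1·(-0.75)=-0.75
n=1: y=-0.75, sp=-1, e=sp−y=-0.25; I=-1.25, D=e−e_prev=0.75; u=1/2·(-0.25)+0·(-1.25)+1/4·0.75=0.0625; next y=1/10·(-0.75)+1·0.0625=-0.0125
n=2: y=-0.0125, sp=-1, e=sp−y=-0.9875; I=-2.2375, D=e−e_prev=-0.7375; u=1/2·(-0.9875)+0·(-2.2375)+1/4·(-0.7375)=-0.678125; next y=1/10·(-0.0125)+1·(-0.678125)=-0.679375
n=3: y=-0.679375, sp=-1, e=sp−y=-0.320625; I=-2.558125, D=e−e_prev=0.666875; u=1/2·(-0.320625)+0·(-2.558125)+1/4·0.666875≈0.006406; next y=1/10·(-0.679375)+1·0.006406≈-0.061531
n=4: y≈-0.061531, sp=-1, e=sp−y≈-0.938469; I≈-3.496594, D=e−e_prev≈-0.617844; u=1/2·(-0.938469)+0·(-3.496594)+1/4·(-0.617844)≈-0.623695; next y=1/10·(-0.061531)+1·(-0.623695)≈-0.629848
n=5: y≈-0.629848, sp=-1, e=sp−y≈-0.370152; I≈-3.866745, D=e−e_prev≈0.568317; u=1/2·(-0.370152)+0·(-3.866745)+1/4·0.568317≈-0.042996; next y=1/10·(-0.629848)+1·(-0.042996)≈-0.105981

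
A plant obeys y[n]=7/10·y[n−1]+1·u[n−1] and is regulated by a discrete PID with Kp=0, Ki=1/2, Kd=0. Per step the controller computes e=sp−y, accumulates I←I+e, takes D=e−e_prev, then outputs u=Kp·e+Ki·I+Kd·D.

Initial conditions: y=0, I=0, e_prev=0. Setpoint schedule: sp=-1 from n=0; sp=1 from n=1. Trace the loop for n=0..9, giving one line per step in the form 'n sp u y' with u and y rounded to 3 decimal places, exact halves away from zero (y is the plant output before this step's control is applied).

(exact arithmetic carried between steps; '≈' marks a value shown rounded to 6 d.p. or computed from one; I and e_prev carry over from the previous line; the table rounds u and y to 3 d.p., halves away from zero)
n=0: y=0, sp=-1, e=sp−y=-1; I=-1, D=e−e_prev=-1; u=0·(-1)+1/2·(-1)+0·(-1)=-0.5; next y=7/10·0+1·(-0.5)=-0.5
n=1: y=-0.5, sp=1, e=sp−y=1.5; I=0.5, D=e−e_prev=2.5; u=0·1.5+1/2·0.5+0·2.5=0.25; next y=7/10·(-0.5)+1·0.25=-0.1
n=2: y=-0.1, sp=1, e=sp−y=1.1; I=1.6, D=e−e_prev=-0.4; u=0·1.1+1/2·1.6+0·(-0.4)=0.8; next y=7/10·(-0.1)+1·0.8=0.73
n=3: y=0.73, sp=1, e=sp−y=0.27; I=1.87, D=e−e_prev=-0.83; u=0·0.27+1/2·1.87+0·(-0.83)=0.935; next y=7/10·0.73+1·0.935=1.446
n=4: y=1.446, sp=1, e=sp−y=-0.446; I=1.424, D=e−e_prev=-0.716; u=0·(-0.446)+1/2·1.424+0·(-0.716)=0.712; next y=7/10·1.446+1·0.712=1.7242
n=5: y=1.7242, sp=1, e=sp−y=-0.7242; I=0.6998, D=e−e_prev=-0.2782; u=0·(-0.7242)+1/2·0.6998+0·(-0.2782)=0.3499; next y=7/10·1.7242+1·0.3499=1.55684
n=6: y=1.55684, sp=1, e=sp−y=-0.55684; I=0.14296, D=e−e_prev=0.16736; u=0·(-0.55684)+1/2·0.14296+0·0.16736=0.07148; next y=7/10·1.55684+1·0.07148=1.161268
n=7: y=1.161268, sp=1, e=sp−y=-0.161268; I=-0.018308, D=e−e_prev=0.395572; u=0·(-0.161268)+1/2·(-0.018308)+0·0.395572=-0.009154; next y=7/10·1.161268+1·(-0.009154)≈0.803734
n=8: y≈0.803734, sp=1, e=sp−y≈0.196266; I≈0.177958, D=e−e_prev≈0.357534; u=0·0.196266+1/2·0.177958+0·0.357534≈0.088979; next y=7/10·0.803734+1·0.088979≈0.651593
n=9: y≈0.651593, sp=1, e=sp−y≈0.348407; I≈0.526366, D=e−e_prev≈0.152141; u=0·0.348407+1/2·0.526366+0·0.152141≈0.263183; next y=7/10·0.651593+1·0.263183≈0.719298

0 -1 -0.500 0.000
1 1 0.250 -0.500
2 1 0.800 -0.100
3 1 0.935 0.730
4 1 0.712 1.446
5 1 0.350 1.724
6 1 0.071 1.557
7 1 -0.009 1.161
8 1 0.089 0.804
9 1 0.263 0.652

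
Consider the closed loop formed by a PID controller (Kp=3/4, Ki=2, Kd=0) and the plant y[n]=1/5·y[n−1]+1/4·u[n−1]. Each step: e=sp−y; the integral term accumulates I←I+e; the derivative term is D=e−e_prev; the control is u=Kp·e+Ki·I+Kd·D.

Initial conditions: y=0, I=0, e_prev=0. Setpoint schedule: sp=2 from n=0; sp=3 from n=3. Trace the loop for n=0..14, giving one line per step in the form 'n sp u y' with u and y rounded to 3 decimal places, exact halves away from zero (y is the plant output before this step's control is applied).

(exact arithmetic carried between steps; '≈' marks a value shown rounded to 6 d.p. or computed from one; I and e_prev carry over from the previous line; the table rounds u and y to 3 d.p., halves away from zero)
n=0: y=0, sp=2, e=sp−y=2; I=2, D=e−e_prev=2; u=3/4·2+2·2+0·2=5.5; next y=1/5·0+1/4·5.5=1.375
n=1: y=1.375, sp=2, e=sp−y=0.625; I=2.625, D=e−e_prev=-1.375; u=3/4·0.625+2·2.625+0·(-1.375)=5.71875; next y=1/5·1.375+1/4·5.71875≈1.704688
n=2: y≈1.704688, sp=2, e=sp−y≈0.295313; I≈2.920313, D=e−e_prev≈-0.329688; u=3/4·0.295313+2·2.920313+0·(-0.329688)≈6.062109; next y=1/5·1.704688+1/4·6.062109≈1.856465
n=3: y≈1.856465, sp=3, e=sp−y≈1.143535; I≈4.063848, D=e−e_prev≈0.848223; u=3/4·1.143535+2·4.063848+0·0.848223≈8.985347; next y=1/5·1.856465+1/4·8.985347≈2.617630
n=4: y≈2.617630, sp=3, e=sp−y≈0.382370; I≈4.446218, D=e−e_prev≈-0.761165; u=3/4·0.382370+2·4.446218+0·(-0.761165)≈9.179214; next y=1/5·2.617630+1/4·9.179214≈2.818329
n=5: y≈2.818329, sp=3, e=sp−y≈0.181671; I≈4.627889, D=e−e_prev≈-0.200700; u=3/4·0.181671+2·4.627889+0·(-0.200700)≈9.392030; next y=1/5·2.818329+1/4·9.392030≈2.911673
n=6: y≈2.911673, sp=3, e=sp−y≈0.088327; I≈4.716215, D=e−e_prev≈-0.093344; u=3/4·0.088327+2·4.716215+0·(-0.093344)≈9.498675; next y=1/5·2.911673+1/4·9.498675≈2.957004
n=7: y≈2.957004, sp=3, e=sp−y≈0.042996; I≈4.759212, D=e−e_prev≈-0.045330; u=3/4·0.042996+2·4.759212+0·(-0.045330)≈9.550671; next y=1/5·2.957004+1/4·9.550671≈2.979068
n=8: y≈2.979068, sp=3, e=sp−y≈0.020932; I≈4.780143, D=e−e_prev≈-0.022065; u=3/4·0.020932+2·4.780143+0·(-0.022065)≈9.575985; next y=1/5·2.979068+1/4·9.575985≈2.989810
n=9: y≈2.989810, sp=3, e=sp−y≈0.010190; I≈4.790333, D=e−e_prev≈-0.010742; u=3/4·0.010190+2·4.790333+0·(-0.010742)≈9.588309; next y=1/5·2.989810+1/4·9.588309≈2.995039
n=10: y≈2.995039, sp=3, e=sp−y≈0.004961; I≈4.795294, D=e−e_prev≈-0.005229; u=3/4·0.004961+2·4.795294+0·(-0.005229)≈9.594309; next y=1/5·2.995039+1/4·9.594309≈2.997585
n=11: y≈2.997585, sp=3, e=sp−y≈0.002415; I≈4.797709, D=e−e_prev≈-0.002546; u=3/4·0.002415+2·4.797709+0·(-0.002546)≈9.597229; next y=1/5·2.997585+1/4·9.597229≈2.998824
n=12: y≈2.998824, sp=3, e=sp−y≈0.001176; I≈4.798885, D=e−e_prev≈-0.001239; u=3/4·0.001176+2·4.798885+0·(-0.001239)≈9.598651; next y=1/5·2.998824+1/4·9.598651≈2.999428
n=13: y≈2.999428, sp=3, e=sp−y≈0.000572; I≈4.799457, D=e−e_prev≈-0.000603; u=3/4·0.000572+2·4.799457+0·(-0.000603)≈9.599343; next y=1/5·2.999428+1/4·9.599343≈2.999721
n=14: y≈2.999721, sp=3, e=sp−y≈0.000279; I≈4.799736, D=e−e_prev≈-0.000294; u=3/4·0.000279+2·4.799736+0·(-0.000294)≈9.599680; next y=1/5·2.999721+1/4·9.599680≈2.999864

0 2 5.500 0.000
1 2 5.719 1.375
2 2 6.062 1.705
3 3 8.985 1.856
4 3 9.179 2.618
5 3 9.392 2.818
6 3 9.499 2.912
7 3 9.551 2.957
8 3 9.576 2.979
9 3 9.588 2.990
10 3 9.594 2.995
11 3 9.597 2.998
12 3 9.599 2.999
13 3 9.599 2.999
14 3 9.600 3.000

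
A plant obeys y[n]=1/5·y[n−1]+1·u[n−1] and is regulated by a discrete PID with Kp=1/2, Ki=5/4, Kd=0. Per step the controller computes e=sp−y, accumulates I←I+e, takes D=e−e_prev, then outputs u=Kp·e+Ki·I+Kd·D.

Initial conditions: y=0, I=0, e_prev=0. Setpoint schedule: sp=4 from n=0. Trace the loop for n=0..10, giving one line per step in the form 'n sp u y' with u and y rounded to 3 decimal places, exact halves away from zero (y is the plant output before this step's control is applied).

0 4 7.000 0.000
1 4 -0.250 7.000
2 4 6.238 1.150
3 4 0.494 6.468
4 4 5.599 1.788
5 4 1.069 5.957
6 4 5.092 2.260
7 4 1.520 5.544
8 4 4.692 2.629
9 4 1.876 5.217
10 4 4.376 2.919

(exact arithmetic carried between steps; '≈' marks a value shown rounded to 6 d.p. or computed from one; I and e_prev carry over from the previous line; the table rounds u and y to 3 d.p., halves away from zero)
n=0: y=0, sp=4, e=sp−y=4; I=4, D=e−e_prev=4; u=1/2·4+5/4·4+0·4=7; next y=1/5·0+1·7=7
n=1: y=7, sp=4, e=sp−y=-3; I=1, D=e−e_prev=-7; u=1/2·(-3)+5/4·1+0·(-7)=-0.25; next y=1/5·7+1·(-0.25)=1.15
n=2: y=1.15, sp=4, e=sp−y=2.85; I=3.85, D=e−e_prev=5.85; u=1/2·2.85+5/4·3.85+0·5.85=6.2375; next y=1/5·1.15+1·6.2375=6.4675
n=3: y=6.4675, sp=4, e=sp−y=-2.4675; I=1.3825, D=e−e_prev=-5.3175; u=1/2·(-2.4675)+5/4·1.3825+0·(-5.3175)=0.494375; next y=1/5·6.4675+1·0.494375=1.787875
n=4: y=1.787875, sp=4, e=sp−y=2.212125; I=3.594625, D=e−e_prev=4.679625; u=1/2·2.212125+5/4·3.594625+0·4.679625≈5.599344; next y=1/5·1.787875+1·5.599344≈5.956919
n=5: y≈5.956919, sp=4, e=sp−y≈-1.956919; I≈1.637706, D=e−e_prev≈-4.169044; u=1/2·(-1.956919)+5/4·1.637706+0·(-4.169044)≈1.068673; next y=1/5·5.956919+1·1.068673≈2.260057
n=6: y≈2.260057, sp=4, e=sp−y≈1.739943; I≈3.377649, D=e−e_prev≈3.696862; u=1/2·1.739943+5/4·3.377649+0·3.696862≈5.092033; next y=1/5·2.260057+1·5.092033≈5.544044
n=7: y≈5.544044, sp=4, e=sp−y≈-1.544044; I≈1.833605, D=e−e_prev≈-3.283987; u=1/2·(-1.544044)+5/4·1.833605+0·(-3.283987)≈1.519984; next y=1/5·5.544044+1·1.519984≈2.628793
n=8: y≈2.628793, sp=4, e=sp−y≈1.371207; I≈3.204812, D=e−e_prev≈2.915251; u=1/2·1.371207+5/4·3.204812+0·2.915251≈4.691619; next y=1/5·2.628793+1·4.691619≈5.217377
n=9: y≈5.217377, sp=4, e=sp−y≈-1.217377; I≈1.987435, D=e−e_prev≈-2.588584; u=1/2·(-1.217377)+5/4·1.987435+0·(-2.588584)≈1.875605; next y=1/5·5.217377+1·1.875605≈2.919080
n=10: y≈2.919080, sp=4, e=sp−y≈1.080920; I≈3.068354, D=e−e_prev≈2.298297; u=1/2·1.080920+5/4·3.068354+0·2.298297≈4.375903; next y=1/5·2.919080+1·4.375903≈4.959719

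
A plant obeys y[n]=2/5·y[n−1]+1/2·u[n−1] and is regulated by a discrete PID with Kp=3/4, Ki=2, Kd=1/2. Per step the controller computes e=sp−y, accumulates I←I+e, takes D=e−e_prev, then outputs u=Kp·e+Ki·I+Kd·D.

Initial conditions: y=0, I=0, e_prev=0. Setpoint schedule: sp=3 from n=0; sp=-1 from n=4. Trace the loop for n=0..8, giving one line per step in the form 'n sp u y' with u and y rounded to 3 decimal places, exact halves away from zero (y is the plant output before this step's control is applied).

0 3 9.750 0.000
1 3 -1.594 4.875
2 3 9.190 1.153
3 3 -1.662 5.056
4 -1 -4.262 1.191
5 -1 0.672 -1.655
6 -1 -3.760 -0.326
7 -1 1.031 -2.010
8 -1 -3.386 -0.289

(exact arithmetic carried between steps; '≈' marks a value shown rounded to 6 d.p. or computed from one; I and e_prev carry over from the previous line; the table rounds u and y to 3 d.p., halves away from zero)
n=0: y=0, sp=3, e=sp−y=3; I=3, D=e−e_prev=3; u=3/4·3+2·3+1/2·3=9.75; next y=2/5·0+1/2·9.75=4.875
n=1: y=4.875, sp=3, e=sp−y=-1.875; I=1.125, D=e−e_prev=-4.875; u=3/4·(-1.875)+2·1.125+1/2·(-4.875)=-1.59375; next y=2/5·4.875+1/2·(-1.59375)=1.153125
n=2: y=1.153125, sp=3, e=sp−y=1.846875; I=2.971875, D=e−e_prev=3.721875; u=3/4·1.846875+2·2.971875+1/2·3.721875≈9.189844; next y=2/5·1.153125+1/2·9.189844≈5.056172
n=3: y≈5.056172, sp=3, e=sp−y≈-2.056172; I≈0.915703, D=e−e_prev≈-3.903047; u=3/4·(-2.056172)+2·0.915703+1/2·(-3.903047)≈-1.662246; next y=2/5·5.056172+1/2·(-1.662246)≈1.191346
n=4: y≈1.191346, sp=-1, e=sp−y≈-2.191346; I≈-1.275643, D=e−e_prev≈-0.135174; u=3/4·(-2.191346)+2·(-1.275643)+1/2·(-0.135174)≈-4.262381; next y=2/5·1.191346+1/2·(-4.262381)≈-1.654652
n=5: y≈-1.654652, sp=-1, e=sp−y≈0.654652; I≈-0.620990, D=e−e_prev≈2.845998; u=3/4·0.654652+2·(-0.620990)+1/2·2.845998≈0.672008; next y=2/5·(-1.654652)+1/2·0.672008≈-0.325857
n=6: y≈-0.325857, sp=-1, e=sp−y≈-0.674143; I≈-1.295133, D=e−e_prev≈-1.328795; u=3/4·(-0.674143)+2·(-1.295133)+1/2·(-1.328795)≈-3.760271; next y=2/5·(-0.325857)+1/2·(-3.760271)≈-2.010478
n=7: y≈-2.010478, sp=-1, e=sp−y≈1.010478; I≈-0.284655, D=e−e_prev≈1.684622; u=3/4·1.010478+2·(-0.284655)+1/2·1.684622≈1.030860; next y=2/5·(-2.010478)+1/2·1.030860≈-0.288761
n=8: y≈-0.288761, sp=-1, e=sp−y≈-0.711239; I≈-0.995893, D=e−e_prev≈-1.721717; u=3/4·(-0.711239)+2·(-0.995893)+1/2·(-1.721717)≈-3.386074; next y=2/5·(-0.288761)+1/2·(-3.386074)≈-1.808542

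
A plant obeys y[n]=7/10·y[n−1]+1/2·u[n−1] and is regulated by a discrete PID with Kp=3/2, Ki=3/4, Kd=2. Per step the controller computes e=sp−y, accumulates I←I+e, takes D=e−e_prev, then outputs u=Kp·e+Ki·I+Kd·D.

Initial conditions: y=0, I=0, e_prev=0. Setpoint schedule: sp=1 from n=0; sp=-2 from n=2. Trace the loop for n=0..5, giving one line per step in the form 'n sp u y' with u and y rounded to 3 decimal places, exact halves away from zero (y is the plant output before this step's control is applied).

0 1 4.250 0.000
1 1 -6.031 2.125
2 -2 0.151 -1.528
3 -2 -3.778 -0.994
4 -2 3.296 -2.585
5 -2 -9.747 -0.162

(exact arithmetic carried between steps; '≈' marks a value shown rounded to 6 d.p. or computed from one; I and e_prev carry over from the previous line; the table rounds u and y to 3 d.p., halves away from zero)
n=0: y=0, sp=1, e=sp−y=1; I=1, D=e−e_prev=1; u=3/2·1+3/4·1+2·1=4.25; next y=7/10·0+1/2·4.25=2.125
n=1: y=2.125, sp=1, e=sp−y=-1.125; I=-0.125, D=e−e_prev=-2.125; u=3/2·(-1.125)+3/4·(-0.125)+2·(-2.125)=-6.03125; next y=7/10·2.125+1/2·(-6.03125)=-1.528125
n=2: y=-1.528125, sp=-2, e=sp−y=-0.471875; I=-0.596875, D=e−e_prev=0.653125; u=3/2·(-0.471875)+3/4·(-0.596875)+2·0.653125≈0.150781; next y=7/10·(-1.528125)+1/2·0.150781≈-0.994297
n=3: y≈-0.994297, sp=-2, e=sp−y≈-1.005703; I≈-1.602578, D=e−e_prev≈-0.533828; u=3/2·(-1.005703)+3/4·(-1.602578)+2·(-0.533828)≈-3.778145; next y=7/10·(-0.994297)+1/2·(-3.778145)≈-2.585080
n=4: y≈-2.585080, sp=-2, e=sp−y≈0.585080; I≈-1.017498, D=e−e_prev≈1.590783; u=3/2·0.585080+3/4·(-1.017498)+2·1.590783≈3.296063; next y=7/10·(-2.585080)+1/2·3.296063≈-0.161525
n=5: y≈-0.161525, sp=-2, e=sp−y≈-1.838475; I≈-2.855973, D=e−e_prev≈-2.423556; u=3/2·(-1.838475)+3/4·(-2.855973)+2·(-2.423556)≈-9.746804; next y=7/10·(-0.161525)+1/2·(-9.746804)≈-4.986469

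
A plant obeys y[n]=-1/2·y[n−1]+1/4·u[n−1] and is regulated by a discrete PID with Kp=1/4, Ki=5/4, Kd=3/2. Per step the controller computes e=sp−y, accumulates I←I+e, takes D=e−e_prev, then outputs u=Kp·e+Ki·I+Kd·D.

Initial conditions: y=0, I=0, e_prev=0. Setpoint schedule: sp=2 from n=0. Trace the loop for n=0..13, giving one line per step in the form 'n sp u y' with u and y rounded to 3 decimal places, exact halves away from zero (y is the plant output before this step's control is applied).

0 2 6.000 0.000
1 2 1.000 1.500
2 2 9.875 -0.500
3 2 0.344 2.719
4 2 16.250 -1.273
5 2 -3.564 4.699
6 2 25.840 -3.241
7 2 -13.482 8.080
8 2 42.373 -7.411
9 2 -34.229 14.299
10 2 72.977 -15.706
11 2 -75.309 26.097
12 2 131.195 -31.876
13 2 -155.258 48.737

(exact arithmetic carried between steps; '≈' marks a value shown rounded to 6 d.p. or computed from one; I and e_prev carry over from the previous line; the table rounds u and y to 3 d.p., halves away from zero)
n=0: y=0, sp=2, e=sp−y=2; I=2, D=e−e_prev=2; u=1/4·2+5/4·2+3/2·2=6; next y=-1/2·0+1/4·6=1.5
n=1: y=1.5, sp=2, e=sp−y=0.5; I=2.5, D=e−e_prev=-1.5; u=1/4·0.5+5/4·2.5+3/2·(-1.5)=1; next y=-1/2·1.5+1/4·1=-0.5
n=2: y=-0.5, sp=2, e=sp−y=2.5; I=5, D=e−e_prev=2; u=1/4·2.5+5/4·5+3/2·2=9.875; next y=-1/2·(-0.5)+1/4·9.875=2.71875
n=3: y=2.71875, sp=2, e=sp−y=-0.71875; I=4.28125, D=e−e_prev=-3.21875; u=1/4·(-0.71875)+5/4·4.28125+3/2·(-3.21875)=0.34375; next y=-1/2·2.71875+1/4·0.34375≈-1.273438
n=4: y≈-1.273438, sp=2, e=sp−y≈3.273438; I≈7.554688, D=e−e_prev≈3.992188; u=1/4·3.273438+5/4·7.554688+3/2·3.992188≈16.25; next y=-1/2·(-1.273438)+1/4·16.25≈4.699219
n=5: y≈4.699219, sp=2, e=sp−y≈-2.699219; I≈4.855469, D=e−e_prev≈-5.972656; u=1/4·(-2.699219)+5/4·4.855469+3/2·(-5.972656)≈-3.564453; next y=-1/2·4.699219+1/4·(-3.564453)≈-3.240723
n=6: y≈-3.240723, sp=2, e=sp−y≈5.240723; I≈10.096191, D=e−e_prev≈7.939941; u=1/4·5.240723+5/4·10.096191+3/2·7.939941≈25.840332; next y=-1/2·(-3.240723)+1/4·25.840332≈8.080444
n=7: y≈8.080444, sp=2, e=sp−y≈-6.080444; I≈4.015747, D=e−e_prev≈-11.321167; u=1/4·(-6.080444)+5/4·4.015747+3/2·(-11.321167)≈-13.482178; next y=-1/2·8.080444+1/4·(-13.482178)≈-7.410767
n=8: y≈-7.410767, sp=2, e=sp−y≈9.410767; I≈13.426514, D=e−e_prev≈15.491211; u=1/4·9.410767+5/4·13.426514+3/2·15.491211≈42.372650; next y=-1/2·(-7.410767)+1/4·42.372650≈14.298546
n=9: y≈14.298546, sp=2, e=sp−y≈-12.298546; I≈1.127968, D=e−e_prev≈-21.709312; u=1/4·(-12.298546)+5/4·1.127968+3/2·(-21.709312)≈-34.228645; next y=-1/2·14.298546+1/4·(-34.228645)≈-15.706434
n=10: y≈-15.706434, sp=2, e=sp−y≈17.706434; I≈18.834402, D=e−e_prev≈30.004980; u=1/4·17.706434+5/4·18.834402+3/2·30.004980≈72.977081; next y=-1/2·(-15.706434)+1/4·72.977081≈26.097487
n=11: y≈26.097487, sp=2, e=sp−y≈-24.097487; I≈-5.263085, D=e−e_prev≈-41.803922; u=1/4·(-24.097487)+5/4·(-5.263085)+3/2·(-41.803922)≈-75.309111; next y=-1/2·26.097487+1/4·(-75.309111)≈-31.876022
n=12: y≈-31.876022, sp=2, e=sp−y≈33.876022; I≈28.612936, D=e−e_prev≈57.973509; u=1/4·33.876022+5/4·28.612936+3/2·57.973509≈131.195439; next y=-1/2·(-31.876022)+1/4·131.195439≈48.736870
n=13: y≈48.736870, sp=2, e=sp−y≈-46.736870; I≈-18.123934, D=e−e_prev≈-80.612892; u=1/4·(-46.736870)+5/4·(-18.123934)+3/2·(-80.612892)≈-155.258474; next y=-1/2·48.736870+1/4·(-155.258474)≈-63.183054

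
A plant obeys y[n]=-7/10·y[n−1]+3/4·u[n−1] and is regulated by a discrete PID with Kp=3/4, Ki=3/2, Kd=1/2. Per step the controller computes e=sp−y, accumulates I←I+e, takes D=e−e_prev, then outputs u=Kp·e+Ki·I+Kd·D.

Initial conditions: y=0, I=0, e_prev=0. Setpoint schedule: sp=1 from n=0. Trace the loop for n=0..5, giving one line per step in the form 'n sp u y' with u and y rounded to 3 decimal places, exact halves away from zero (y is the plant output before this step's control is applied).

(exact arithmetic carried between steps; '≈' marks a value shown rounded to 6 d.p. or computed from one; I and e_prev carry over from the previous line; the table rounds u and y to 3 d.p., halves away from zero)
n=0: y=0, sp=1, e=sp−y=1; I=1, D=e−e_prev=1; u=3/4·1+3/2·1+1/2·1=2.75; next y=-7/10·0+3/4·2.75=2.0625
n=1: y=2.0625, sp=1, e=sp−y=-1.0625; I=-0.0625, D=e−e_prev=-2.0625; u=3/4·(-1.0625)+3/2·(-0.0625)+1/2·(-2.0625)=-1.921875; next y=-7/10·2.0625+3/4·(-1.921875)≈-2.885156
n=2: y≈-2.885156, sp=1, e=sp−y≈3.885156; I≈3.822656, D=e−e_prev≈4.947656; u=3/4·3.885156+3/2·3.822656+1/2·4.947656≈11.121680; next y=-7/10·(-2.885156)+3/4·11.121680≈10.360869
n=3: y≈10.360869, sp=1, e=sp−y≈-9.360869; I≈-5.538213, D=e−e_prev≈-13.246025; u=3/4·(-9.360869)+3/2·(-5.538213)+1/2·(-13.246025)≈-21.950984; next y=-7/10·10.360869+3/4·(-21.950984)≈-23.715846
n=4: y≈-23.715846, sp=1, e=sp−y≈24.715846; I≈19.177633, D=e−e_prev≈34.076715; u=3/4·24.715846+3/2·19.177633+1/2·34.076715≈64.341693; next y=-7/10·(-23.715846)+3/4·64.341693≈64.857362
n=5: y≈64.857362, sp=1, e=sp−y≈-63.857362; I≈-44.679728, D=e−e_prev≈-88.573208; u=3/4·(-63.857362)+3/2·(-44.679728)+1/2·(-88.573208)≈-159.199218; next y=-7/10·64.857362+3/4·(-159.199218)≈-164.799567

0 1 2.750 0.000
1 1 -1.922 2.063
2 1 11.122 -2.885
3 1 -21.951 10.361
4 1 64.342 -23.716
5 1 -159.199 64.857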